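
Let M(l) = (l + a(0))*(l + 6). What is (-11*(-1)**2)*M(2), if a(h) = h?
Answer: -176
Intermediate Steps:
M(l) = l*(6 + l) (M(l) = (l + 0)*(l + 6) = l*(6 + l))
(-11*(-1)**2)*M(2) = (-11*(-1)**2)*(2*(6 + 2)) = (-11*1)*(2*8) = -11*16 = -176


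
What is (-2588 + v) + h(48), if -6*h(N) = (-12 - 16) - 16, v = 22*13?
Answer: -6884/3 ≈ -2294.7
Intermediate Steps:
v = 286
h(N) = 22/3 (h(N) = -((-12 - 16) - 16)/6 = -(-28 - 16)/6 = -⅙*(-44) = 22/3)
(-2588 + v) + h(48) = (-2588 + 286) + 22/3 = -2302 + 22/3 = -6884/3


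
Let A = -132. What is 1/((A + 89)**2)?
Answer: 1/1849 ≈ 0.00054083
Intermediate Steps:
1/((A + 89)**2) = 1/((-132 + 89)**2) = 1/((-43)**2) = 1/1849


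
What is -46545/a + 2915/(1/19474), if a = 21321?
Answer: 403440992455/7107 ≈ 5.6767e+7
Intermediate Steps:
-46545/a + 2915/(1/19474) = -46545/21321 + 2915/(1/19474) = -46545*1/21321 + 2915/(1/19474) = -15515/7107 + 2915*19474 = -15515/7107 + 56766710 = 403440992455/7107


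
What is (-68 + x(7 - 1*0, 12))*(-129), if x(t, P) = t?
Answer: 7869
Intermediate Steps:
(-68 + x(7 - 1*0, 12))*(-129) = (-68 + (7 - 1*0))*(-129) = (-68 + (7 + 0))*(-129) = (-68 + 7)*(-129) = -61*(-129) = 7869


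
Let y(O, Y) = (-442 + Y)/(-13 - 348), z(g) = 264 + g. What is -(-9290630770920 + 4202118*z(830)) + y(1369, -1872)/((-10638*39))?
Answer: 53491983284102155867/5760477 ≈ 9.2860e+12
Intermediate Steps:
y(O, Y) = 442/361 - Y/361 (y(O, Y) = (-442 + Y)/(-361) = (-442 + Y)*(-1/361) = 442/361 - Y/361)
-(-9290630770920 + 4202118*z(830)) + y(1369, -1872)/((-10638*39)) = -4202118/(1/((264 + 830) - 2210940)) + (442/361 - 1/361*(-1872))/((-10638*39)) = -4202118/(1/(1094 - 2210940)) + (442/361 + 1872/361)/(-414882) = -4202118/(1/(-2209846)) + (2314/361)*(-1/414882) = -4202118/(-1/2209846) - 89/5760477 = -4202118*(-2209846) - 89/5760477 = 9286033653828 - 89/5760477 = 53491983284102155867/5760477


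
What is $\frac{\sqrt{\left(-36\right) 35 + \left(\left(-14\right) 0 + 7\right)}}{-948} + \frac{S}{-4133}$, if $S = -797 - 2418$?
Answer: $\frac{3215}{4133} - \frac{i \sqrt{1253}}{948} \approx 0.77789 - 0.037339 i$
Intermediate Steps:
$S = -3215$
$\frac{\sqrt{\left(-36\right) 35 + \left(\left(-14\right) 0 + 7\right)}}{-948} + \frac{S}{-4133} = \frac{\sqrt{\left(-36\right) 35 + \left(\left(-14\right) 0 + 7\right)}}{-948} - \frac{3215}{-4133} = \sqrt{-1260 + \left(0 + 7\right)} \left(- \frac{1}{948}\right) - - \frac{3215}{4133} = \sqrt{-1260 + 7} \left(- \frac{1}{948}\right) + \frac{3215}{4133} = \sqrt{-1253} \left(- \frac{1}{948}\right) + \frac{3215}{4133} = i \sqrt{1253} \left(- \frac{1}{948}\right) + \frac{3215}{4133} = - \frac{i \sqrt{1253}}{948} + \frac{3215}{4133} = \frac{3215}{4133} - \frac{i \sqrt{1253}}{948}$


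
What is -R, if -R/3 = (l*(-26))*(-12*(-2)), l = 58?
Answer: -108576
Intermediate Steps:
R = 108576 (R = -3*58*(-26)*(-12*(-2)) = -(-4524)*24 = -3*(-36192) = 108576)
-R = -1*108576 = -108576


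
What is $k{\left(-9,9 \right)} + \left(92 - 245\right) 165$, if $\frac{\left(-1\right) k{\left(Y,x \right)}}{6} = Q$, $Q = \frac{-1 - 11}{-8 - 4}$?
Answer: $-25251$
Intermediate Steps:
$Q = 1$ ($Q = - \frac{12}{-12} = \left(-12\right) \left(- \frac{1}{12}\right) = 1$)
$k{\left(Y,x \right)} = -6$ ($k{\left(Y,x \right)} = \left(-6\right) 1 = -6$)
$k{\left(-9,9 \right)} + \left(92 - 245\right) 165 = -6 + \left(92 - 245\right) 165 = -6 - 25245 = -25251$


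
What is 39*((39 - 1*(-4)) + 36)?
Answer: 3081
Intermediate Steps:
39*((39 - 1*(-4)) + 36) = 39*((39 + 4) + 36) = 39*(43 + 36) = 39*79 = 3081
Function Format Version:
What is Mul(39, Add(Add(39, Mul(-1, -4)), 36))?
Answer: 3081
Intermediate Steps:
Mul(39, Add(Add(39, Mul(-1, -4)), 36)) = Mul(39, Add(Add(39, 4), 36)) = Mul(39, Add(43, 36)) = Mul(39, 79) = 3081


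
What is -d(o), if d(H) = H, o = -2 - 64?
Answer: 66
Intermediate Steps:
o = -66
-d(o) = -1*(-66) = 66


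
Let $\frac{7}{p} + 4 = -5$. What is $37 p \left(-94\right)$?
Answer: $\frac{24346}{9} \approx 2705.1$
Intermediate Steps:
$p = - \frac{7}{9}$ ($p = \frac{7}{-4 - 5} = \frac{7}{-9} = 7 \left(- \frac{1}{9}\right) = - \frac{7}{9} \approx -0.77778$)
$37 p \left(-94\right) = 37 \left(- \frac{7}{9}\right) \left(-94\right) = \left(- \frac{259}{9}\right) \left(-94\right) = \frac{24346}{9}$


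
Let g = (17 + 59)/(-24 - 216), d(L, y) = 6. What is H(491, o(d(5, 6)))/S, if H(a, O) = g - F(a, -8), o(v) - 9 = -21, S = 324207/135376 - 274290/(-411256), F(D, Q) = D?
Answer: -51288109797332/319620669435 ≈ -160.47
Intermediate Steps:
S = 21308044629/6959274032 (S = 324207*(1/135376) - 274290*(-1/411256) = 324207/135376 + 137145/205628 = 21308044629/6959274032 ≈ 3.0618)
g = -19/60 (g = 76/(-240) = 76*(-1/240) = -19/60 ≈ -0.31667)
o(v) = -12 (o(v) = 9 - 21 = -12)
H(a, O) = -19/60 - a
H(491, o(d(5, 6)))/S = (-19/60 - 1*491)/(21308044629/6959274032) = (-19/60 - 491)*(6959274032/21308044629) = -29479/60*6959274032/21308044629 = -51288109797332/319620669435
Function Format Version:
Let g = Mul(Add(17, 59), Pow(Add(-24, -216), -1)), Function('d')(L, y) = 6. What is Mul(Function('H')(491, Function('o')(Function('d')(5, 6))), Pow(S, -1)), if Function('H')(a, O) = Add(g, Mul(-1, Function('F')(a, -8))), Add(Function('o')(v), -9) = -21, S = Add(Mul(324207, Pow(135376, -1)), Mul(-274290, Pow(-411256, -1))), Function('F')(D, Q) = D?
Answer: Rational(-51288109797332, 319620669435) ≈ -160.47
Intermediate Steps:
S = Rational(21308044629, 6959274032) (S = Add(Mul(324207, Rational(1, 135376)), Mul(-274290, Rational(-1, 411256))) = Add(Rational(324207, 135376), Rational(137145, 205628)) = Rational(21308044629, 6959274032) ≈ 3.0618)
g = Rational(-19, 60) (g = Mul(76, Pow(-240, -1)) = Mul(76, Rational(-1, 240)) = Rational(-19, 60) ≈ -0.31667)
Function('o')(v) = -12 (Function('o')(v) = Add(9, -21) = -12)
Function('H')(a, O) = Add(Rational(-19, 60), Mul(-1, a))
Mul(Function('H')(491, Function('o')(Function('d')(5, 6))), Pow(S, -1)) = Mul(Add(Rational(-19, 60), Mul(-1, 491)), Pow(Rational(21308044629, 6959274032), -1)) = Mul(Add(Rational(-19, 60), -491), Rational(6959274032, 21308044629)) = Mul(Rational(-29479, 60), Rational(6959274032, 21308044629)) = Rational(-51288109797332, 319620669435)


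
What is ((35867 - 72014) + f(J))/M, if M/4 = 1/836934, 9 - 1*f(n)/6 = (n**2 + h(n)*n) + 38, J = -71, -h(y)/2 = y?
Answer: -2542187025/2 ≈ -1.2711e+9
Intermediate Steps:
h(y) = -2*y
f(n) = -174 + 6*n**2 (f(n) = 54 - 6*((n**2 + (-2*n)*n) + 38) = 54 - 6*((n**2 - 2*n**2) + 38) = 54 - 6*(-n**2 + 38) = 54 - 6*(38 - n**2) = 54 + (-228 + 6*n**2) = -174 + 6*n**2)
M = 2/418467 (M = 4/836934 = 4*(1/836934) = 2/418467 ≈ 4.7794e-6)
((35867 - 72014) + f(J))/M = ((35867 - 72014) + (-174 + 6*(-71)**2))/(2/418467) = (-36147 + (-174 + 6*5041))*(418467/2) = (-36147 + (-174 + 30246))*(418467/2) = (-36147 + 30072)*(418467/2) = -6075*418467/2 = -2542187025/2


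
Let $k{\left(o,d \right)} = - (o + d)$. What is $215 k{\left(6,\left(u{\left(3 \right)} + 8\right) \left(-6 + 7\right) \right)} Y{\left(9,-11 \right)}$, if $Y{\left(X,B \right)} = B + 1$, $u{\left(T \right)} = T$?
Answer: $36550$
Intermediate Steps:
$k{\left(o,d \right)} = - d - o$ ($k{\left(o,d \right)} = - (d + o) = - d - o$)
$Y{\left(X,B \right)} = 1 + B$
$215 k{\left(6,\left(u{\left(3 \right)} + 8\right) \left(-6 + 7\right) \right)} Y{\left(9,-11 \right)} = 215 \left(- \left(3 + 8\right) \left(-6 + 7\right) - 6\right) \left(1 - 11\right) = 215 \left(- 11 \cdot 1 - 6\right) \left(-10\right) = 215 \left(\left(-1\right) 11 - 6\right) \left(-10\right) = 215 \left(-11 - 6\right) \left(-10\right) = 215 \left(-17\right) \left(-10\right) = \left(-3655\right) \left(-10\right) = 36550$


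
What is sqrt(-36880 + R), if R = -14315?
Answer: I*sqrt(51195) ≈ 226.26*I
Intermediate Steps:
sqrt(-36880 + R) = sqrt(-36880 - 14315) = sqrt(-51195) = I*sqrt(51195)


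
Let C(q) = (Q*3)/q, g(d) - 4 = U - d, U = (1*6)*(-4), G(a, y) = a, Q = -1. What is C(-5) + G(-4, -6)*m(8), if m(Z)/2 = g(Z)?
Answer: 1123/5 ≈ 224.60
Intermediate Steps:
U = -24 (U = 6*(-4) = -24)
g(d) = -20 - d (g(d) = 4 + (-24 - d) = -20 - d)
C(q) = -3/q (C(q) = (-1*3)/q = -3/q)
m(Z) = -40 - 2*Z (m(Z) = 2*(-20 - Z) = -40 - 2*Z)
C(-5) + G(-4, -6)*m(8) = -3/(-5) - 4*(-40 - 2*8) = -3*(-1/5) - 4*(-40 - 16) = 3/5 - 4*(-56) = 3/5 + 224 = 1123/5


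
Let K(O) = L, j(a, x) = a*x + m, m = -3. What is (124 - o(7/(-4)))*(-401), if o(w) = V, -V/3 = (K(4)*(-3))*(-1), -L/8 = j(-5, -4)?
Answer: 441100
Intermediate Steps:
j(a, x) = -3 + a*x (j(a, x) = a*x - 3 = -3 + a*x)
L = -136 (L = -8*(-3 - 5*(-4)) = -8*(-3 + 20) = -8*17 = -136)
K(O) = -136
V = 1224 (V = -3*(-136*(-3))*(-1) = -1224*(-1) = -3*(-408) = 1224)
o(w) = 1224
(124 - o(7/(-4)))*(-401) = (124 - 1*1224)*(-401) = (124 - 1224)*(-401) = -1100*(-401) = 441100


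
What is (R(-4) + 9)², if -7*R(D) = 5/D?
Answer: 66049/784 ≈ 84.246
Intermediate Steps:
R(D) = -5/(7*D)
(R(-4) + 9)² = (-5/7/(-4) + 9)² = (-5/7*(-¼) + 9)² = (5/28 + 9)² = (257/28)² = 66049/784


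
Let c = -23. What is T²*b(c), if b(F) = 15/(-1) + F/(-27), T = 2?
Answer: -1528/27 ≈ -56.593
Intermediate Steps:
b(F) = -15 - F/27 (b(F) = 15*(-1) + F*(-1/27) = -15 - F/27)
T²*b(c) = 2²*(-15 - 1/27*(-23)) = 4*(-15 + 23/27) = 4*(-382/27) = -1528/27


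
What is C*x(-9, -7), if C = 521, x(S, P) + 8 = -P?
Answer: -521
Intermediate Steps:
x(S, P) = -8 - P
C*x(-9, -7) = 521*(-8 - 1*(-7)) = 521*(-8 + 7) = 521*(-1) = -521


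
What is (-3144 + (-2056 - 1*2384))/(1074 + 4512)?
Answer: -1264/931 ≈ -1.3577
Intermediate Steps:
(-3144 + (-2056 - 1*2384))/(1074 + 4512) = (-3144 + (-2056 - 2384))/5586 = (-3144 - 4440)*(1/5586) = -7584*1/5586 = -1264/931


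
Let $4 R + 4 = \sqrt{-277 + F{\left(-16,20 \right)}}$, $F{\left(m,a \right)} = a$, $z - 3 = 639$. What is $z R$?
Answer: $-642 + \frac{321 i \sqrt{257}}{2} \approx -642.0 + 2573.0 i$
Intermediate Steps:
$z = 642$ ($z = 3 + 639 = 642$)
$R = -1 + \frac{i \sqrt{257}}{4}$ ($R = -1 + \frac{\sqrt{-277 + 20}}{4} = -1 + \frac{\sqrt{-257}}{4} = -1 + \frac{i \sqrt{257}}{4} \approx -1.0 + 4.0078 i$)
$z R = 642 \left(-1 + \frac{i \sqrt{257}}{4}\right) = -642 + \frac{321 i \sqrt{257}}{2}$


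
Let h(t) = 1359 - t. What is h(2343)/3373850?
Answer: -492/1686925 ≈ -0.00029165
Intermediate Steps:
h(2343)/3373850 = (1359 - 1*2343)/3373850 = (1359 - 2343)*(1/3373850) = -984*1/3373850 = -492/1686925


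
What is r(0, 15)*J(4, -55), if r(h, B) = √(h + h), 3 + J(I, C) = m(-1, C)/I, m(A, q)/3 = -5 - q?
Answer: 0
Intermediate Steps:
m(A, q) = -15 - 3*q (m(A, q) = 3*(-5 - q) = -15 - 3*q)
J(I, C) = -3 + (-15 - 3*C)/I
r(h, B) = √2*√h (r(h, B) = √(2*h) = √2*√h)
r(0, 15)*J(4, -55) = (√2*√0)*(3*(-5 - 1*(-55) - 1*4)/4) = (√2*0)*(3*(¼)*(-5 + 55 - 4)) = 0*(3*(¼)*46) = 0*(69/2) = 0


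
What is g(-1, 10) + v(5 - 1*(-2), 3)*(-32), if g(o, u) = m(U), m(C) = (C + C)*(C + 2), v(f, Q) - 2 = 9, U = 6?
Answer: -256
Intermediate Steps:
v(f, Q) = 11 (v(f, Q) = 2 + 9 = 11)
m(C) = 2*C*(2 + C) (m(C) = (2*C)*(2 + C) = 2*C*(2 + C))
g(o, u) = 96 (g(o, u) = 2*6*(2 + 6) = 2*6*8 = 96)
g(-1, 10) + v(5 - 1*(-2), 3)*(-32) = 96 + 11*(-32) = 96 - 352 = -256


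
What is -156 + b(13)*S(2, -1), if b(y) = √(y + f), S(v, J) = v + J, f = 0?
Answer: -156 + √13 ≈ -152.39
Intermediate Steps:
S(v, J) = J + v
b(y) = √y (b(y) = √(y + 0) = √y)
-156 + b(13)*S(2, -1) = -156 + √13*(-1 + 2) = -156 + √13*1 = -156 + √13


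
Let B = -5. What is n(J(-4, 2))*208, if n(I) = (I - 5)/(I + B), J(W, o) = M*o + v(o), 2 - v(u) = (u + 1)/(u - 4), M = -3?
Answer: 208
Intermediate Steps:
v(u) = 2 - (1 + u)/(-4 + u) (v(u) = 2 - (u + 1)/(u - 4) = 2 - (1 + u)/(-4 + u))
J(W, o) = -3*o + (-9 + o)/(-4 + o)
n(I) = 1 (n(I) = (I - 5)/(I - 5) = (-5 + I)/(-5 + I) = 1)
n(J(-4, 2))*208 = 1*208 = 208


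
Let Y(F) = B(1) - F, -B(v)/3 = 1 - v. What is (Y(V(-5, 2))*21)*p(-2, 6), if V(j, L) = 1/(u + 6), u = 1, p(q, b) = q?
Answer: 6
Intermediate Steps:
B(v) = -3 + 3*v (B(v) = -3*(1 - v) = -3 + 3*v)
V(j, L) = ⅐ (V(j, L) = 1/(1 + 6) = 1/7 = ⅐)
Y(F) = -F (Y(F) = (-3 + 3*1) - F = (-3 + 3) - F = 0 - F = -F)
(Y(V(-5, 2))*21)*p(-2, 6) = (-1*⅐*21)*(-2) = -⅐*21*(-2) = -3*(-2) = 6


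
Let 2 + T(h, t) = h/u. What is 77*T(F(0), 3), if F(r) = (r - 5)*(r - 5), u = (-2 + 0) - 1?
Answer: -2387/3 ≈ -795.67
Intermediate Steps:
u = -3 (u = -2 - 1 = -3)
F(r) = (-5 + r)² (F(r) = (-5 + r)*(-5 + r) = (-5 + r)²)
T(h, t) = -2 - h/3 (T(h, t) = -2 + h/(-3) = -2 + h*(-⅓) = -2 - h/3)
77*T(F(0), 3) = 77*(-2 - (-5 + 0)²/3) = 77*(-2 - ⅓*(-5)²) = 77*(-2 - ⅓*25) = 77*(-2 - 25/3) = 77*(-31/3) = -2387/3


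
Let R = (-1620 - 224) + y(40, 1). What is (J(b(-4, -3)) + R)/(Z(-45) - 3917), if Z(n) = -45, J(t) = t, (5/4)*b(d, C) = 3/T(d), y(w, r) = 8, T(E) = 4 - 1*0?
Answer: 1311/2830 ≈ 0.46325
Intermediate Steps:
T(E) = 4 (T(E) = 4 + 0 = 4)
b(d, C) = ⅗ (b(d, C) = 4*(3/4)/5 = 4*(3*(¼))/5 = (⅘)*(¾) = ⅗)
R = -1836 (R = (-1620 - 224) + 8 = -1844 + 8 = -1836)
(J(b(-4, -3)) + R)/(Z(-45) - 3917) = (⅗ - 1836)/(-45 - 3917) = -9177/5/(-3962) = -9177/5*(-1/3962) = 1311/2830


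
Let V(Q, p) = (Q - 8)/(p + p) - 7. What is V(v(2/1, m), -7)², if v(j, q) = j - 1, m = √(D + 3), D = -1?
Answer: 169/4 ≈ 42.250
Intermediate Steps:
m = √2 (m = √(-1 + 3) = √2 ≈ 1.4142)
v(j, q) = -1 + j
V(Q, p) = -7 + (-8 + Q)/(2*p) (V(Q, p) = (-8 + Q)/((2*p)) - 7 = (-8 + Q)*(1/(2*p)) - 7 = (-8 + Q)/(2*p) - 7 = -7 + (-8 + Q)/(2*p))
V(v(2/1, m), -7)² = ((½)*(-8 + (-1 + 2/1) - 14*(-7))/(-7))² = ((½)*(-⅐)*(-8 + (-1 + 2*1) + 98))² = ((½)*(-⅐)*(-8 + (-1 + 2) + 98))² = ((½)*(-⅐)*(-8 + 1 + 98))² = ((½)*(-⅐)*91)² = (-13/2)² = 169/4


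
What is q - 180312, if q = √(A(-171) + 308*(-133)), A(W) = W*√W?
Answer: -180312 + √(-40964 - 513*I*√19) ≈ -1.8031e+5 - 202.47*I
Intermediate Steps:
A(W) = W^(3/2)
q = √(-40964 - 513*I*√19) (q = √((-171)^(3/2) + 308*(-133)) = √(-513*I*√19 - 40964) = √(-40964 - 513*I*√19) ≈ 5.5221 - 202.47*I)
q - 180312 = √(-40964 - 513*I*√19) - 180312 = -180312 + √(-40964 - 513*I*√19)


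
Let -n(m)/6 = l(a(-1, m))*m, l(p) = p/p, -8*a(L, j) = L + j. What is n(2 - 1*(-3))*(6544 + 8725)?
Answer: -458070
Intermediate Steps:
a(L, j) = -L/8 - j/8 (a(L, j) = -(L + j)/8 = -L/8 - j/8)
l(p) = 1
n(m) = -6*m
n(2 - 1*(-3))*(6544 + 8725) = (-6*(2 - 1*(-3)))*(6544 + 8725) = -6*(2 + 3)*15269 = -6*5*15269 = -30*15269 = -458070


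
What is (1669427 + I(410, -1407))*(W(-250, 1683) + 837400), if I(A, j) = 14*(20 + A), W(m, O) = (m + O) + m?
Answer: 1405001371601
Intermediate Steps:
W(m, O) = O + 2*m (W(m, O) = (O + m) + m = O + 2*m)
I(A, j) = 280 + 14*A
(1669427 + I(410, -1407))*(W(-250, 1683) + 837400) = (1669427 + (280 + 14*410))*((1683 + 2*(-250)) + 837400) = (1669427 + (280 + 5740))*((1683 - 500) + 837400) = (1669427 + 6020)*(1183 + 837400) = 1675447*838583 = 1405001371601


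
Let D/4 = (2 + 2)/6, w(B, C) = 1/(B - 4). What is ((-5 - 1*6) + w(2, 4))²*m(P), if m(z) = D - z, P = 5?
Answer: -3703/12 ≈ -308.58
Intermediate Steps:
w(B, C) = 1/(-4 + B)
D = 8/3 (D = 4*((2 + 2)/6) = 4*(4*(⅙)) = 4*(⅔) = 8/3 ≈ 2.6667)
m(z) = 8/3 - z
((-5 - 1*6) + w(2, 4))²*m(P) = ((-5 - 1*6) + 1/(-4 + 2))²*(8/3 - 1*5) = ((-5 - 6) + 1/(-2))²*(8/3 - 5) = (-11 - ½)²*(-7/3) = (-23/2)²*(-7/3) = (529/4)*(-7/3) = -3703/12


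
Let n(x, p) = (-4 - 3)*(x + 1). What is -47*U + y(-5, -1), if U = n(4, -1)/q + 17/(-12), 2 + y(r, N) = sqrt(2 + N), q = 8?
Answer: 6509/24 ≈ 271.21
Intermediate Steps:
n(x, p) = -7 - 7*x (n(x, p) = -7*(1 + x) = -7 - 7*x)
y(r, N) = -2 + sqrt(2 + N)
U = -139/24 (U = (-7 - 7*4)/8 + 17/(-12) = (-7 - 28)*(1/8) + 17*(-1/12) = -35*1/8 - 17/12 = -35/8 - 17/12 = -139/24 ≈ -5.7917)
-47*U + y(-5, -1) = -47*(-139/24) + (-2 + sqrt(2 - 1)) = 6533/24 + (-2 + sqrt(1)) = 6533/24 + (-2 + 1) = 6533/24 - 1 = 6509/24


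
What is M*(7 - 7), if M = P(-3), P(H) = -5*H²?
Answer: 0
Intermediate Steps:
M = -45 (M = -5*(-3)² = -5*9 = -45)
M*(7 - 7) = -45*(7 - 7) = -45*0 = 0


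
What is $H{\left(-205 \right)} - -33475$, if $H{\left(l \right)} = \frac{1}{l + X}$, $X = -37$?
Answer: $\frac{8100949}{242} \approx 33475.0$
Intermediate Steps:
$H{\left(l \right)} = \frac{1}{-37 + l}$ ($H{\left(l \right)} = \frac{1}{l - 37} = \frac{1}{-37 + l}$)
$H{\left(-205 \right)} - -33475 = \frac{1}{-37 - 205} - -33475 = \frac{1}{-242} + 33475 = - \frac{1}{242} + 33475 = \frac{8100949}{242}$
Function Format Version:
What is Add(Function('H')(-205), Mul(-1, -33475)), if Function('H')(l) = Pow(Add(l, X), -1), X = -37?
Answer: Rational(8100949, 242) ≈ 33475.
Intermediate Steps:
Function('H')(l) = Pow(Add(-37, l), -1) (Function('H')(l) = Pow(Add(l, -37), -1) = Pow(Add(-37, l), -1))
Add(Function('H')(-205), Mul(-1, -33475)) = Add(Pow(Add(-37, -205), -1), Mul(-1, -33475)) = Add(Pow(-242, -1), 33475) = Add(Rational(-1, 242), 33475) = Rational(8100949, 242)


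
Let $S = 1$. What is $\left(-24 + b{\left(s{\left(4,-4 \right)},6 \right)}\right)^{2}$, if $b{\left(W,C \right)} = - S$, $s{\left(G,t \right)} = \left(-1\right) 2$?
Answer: $625$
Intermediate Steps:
$s{\left(G,t \right)} = -2$
$b{\left(W,C \right)} = -1$ ($b{\left(W,C \right)} = \left(-1\right) 1 = -1$)
$\left(-24 + b{\left(s{\left(4,-4 \right)},6 \right)}\right)^{2} = \left(-24 - 1\right)^{2} = \left(-25\right)^{2} = 625$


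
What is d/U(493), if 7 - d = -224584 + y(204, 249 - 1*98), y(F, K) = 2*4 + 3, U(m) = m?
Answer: 224580/493 ≈ 455.54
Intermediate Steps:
y(F, K) = 11 (y(F, K) = 8 + 3 = 11)
d = 224580 (d = 7 - (-224584 + 11) = 7 - 1*(-224573) = 7 + 224573 = 224580)
d/U(493) = 224580/493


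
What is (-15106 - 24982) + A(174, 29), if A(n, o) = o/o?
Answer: -40087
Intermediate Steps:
A(n, o) = 1
(-15106 - 24982) + A(174, 29) = (-15106 - 24982) + 1 = -40088 + 1 = -40087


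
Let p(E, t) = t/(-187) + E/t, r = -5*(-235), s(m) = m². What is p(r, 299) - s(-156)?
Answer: -1360568444/55913 ≈ -24334.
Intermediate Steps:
r = 1175
p(E, t) = -t/187 + E/t (p(E, t) = t*(-1/187) + E/t = -t/187 + E/t)
p(r, 299) - s(-156) = (-1/187*299 + 1175/299) - 1*(-156)² = (-299/187 + 1175*(1/299)) - 1*24336 = (-299/187 + 1175/299) - 24336 = 130324/55913 - 24336 = -1360568444/55913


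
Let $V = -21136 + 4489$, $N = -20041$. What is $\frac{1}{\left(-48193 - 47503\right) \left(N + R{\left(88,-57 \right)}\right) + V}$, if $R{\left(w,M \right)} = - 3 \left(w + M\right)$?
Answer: $\frac{1}{1926726617} \approx 5.1902 \cdot 10^{-10}$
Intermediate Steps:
$R{\left(w,M \right)} = - 3 M - 3 w$ ($R{\left(w,M \right)} = - 3 \left(M + w\right) = - 3 M - 3 w$)
$V = -16647$
$\frac{1}{\left(-48193 - 47503\right) \left(N + R{\left(88,-57 \right)}\right) + V} = \frac{1}{\left(-48193 - 47503\right) \left(-20041 - 93\right) - 16647} = \frac{1}{- 95696 \left(-20041 + \left(171 - 264\right)\right) - 16647} = \frac{1}{- 95696 \left(-20041 - 93\right) - 16647} = \frac{1}{\left(-95696\right) \left(-20134\right) - 16647} = \frac{1}{1926743264 - 16647} = \frac{1}{1926726617}$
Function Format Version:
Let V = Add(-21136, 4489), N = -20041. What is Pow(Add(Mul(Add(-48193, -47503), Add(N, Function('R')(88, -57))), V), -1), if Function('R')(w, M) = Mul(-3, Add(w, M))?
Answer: Rational(1, 1926726617) ≈ 5.1902e-10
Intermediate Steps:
Function('R')(w, M) = Add(Mul(-3, M), Mul(-3, w)) (Function('R')(w, M) = Mul(-3, Add(M, w)) = Add(Mul(-3, M), Mul(-3, w)))
V = -16647
Pow(Add(Mul(Add(-48193, -47503), Add(N, Function('R')(88, -57))), V), -1) = Pow(Add(Mul(Add(-48193, -47503), Add(-20041, Add(Mul(-3, -57), Mul(-3, 88)))), -16647), -1) = Pow(Add(Mul(-95696, Add(-20041, Add(171, -264))), -16647), -1) = Pow(Add(Mul(-95696, Add(-20041, -93)), -16647), -1) = Pow(Add(Mul(-95696, -20134), -16647), -1) = Pow(Add(1926743264, -16647), -1) = Pow(1926726617, -1) = Rational(1, 1926726617)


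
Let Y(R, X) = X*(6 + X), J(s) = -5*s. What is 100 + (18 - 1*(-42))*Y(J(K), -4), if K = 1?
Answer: -380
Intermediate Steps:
100 + (18 - 1*(-42))*Y(J(K), -4) = 100 + (18 - 1*(-42))*(-4*(6 - 4)) = 100 + (18 + 42)*(-4*2) = 100 + 60*(-8) = 100 - 480 = -380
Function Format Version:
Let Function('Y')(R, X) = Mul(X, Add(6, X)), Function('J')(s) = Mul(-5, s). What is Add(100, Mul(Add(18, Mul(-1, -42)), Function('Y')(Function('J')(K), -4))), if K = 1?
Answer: -380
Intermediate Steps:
Add(100, Mul(Add(18, Mul(-1, -42)), Function('Y')(Function('J')(K), -4))) = Add(100, Mul(Add(18, Mul(-1, -42)), Mul(-4, Add(6, -4)))) = Add(100, Mul(Add(18, 42), Mul(-4, 2))) = Add(100, Mul(60, -8)) = Add(100, -480) = -380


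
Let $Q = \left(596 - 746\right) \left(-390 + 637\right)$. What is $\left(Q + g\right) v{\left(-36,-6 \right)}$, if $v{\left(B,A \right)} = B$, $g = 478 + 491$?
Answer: $1298916$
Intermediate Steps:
$g = 969$
$Q = -37050$ ($Q = \left(-150\right) 247 = -37050$)
$\left(Q + g\right) v{\left(-36,-6 \right)} = \left(-37050 + 969\right) \left(-36\right) = \left(-36081\right) \left(-36\right) = 1298916$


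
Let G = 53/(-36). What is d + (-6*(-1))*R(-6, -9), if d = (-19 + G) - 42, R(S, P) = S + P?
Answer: -5489/36 ≈ -152.47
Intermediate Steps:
G = -53/36 (G = 53*(-1/36) = -53/36 ≈ -1.4722)
R(S, P) = P + S
d = -2249/36 (d = (-19 - 53/36) - 42 = -737/36 - 42 = -2249/36 ≈ -62.472)
d + (-6*(-1))*R(-6, -9) = -2249/36 + (-6*(-1))*(-9 - 6) = -2249/36 + 6*(-15) = -2249/36 - 90 = -5489/36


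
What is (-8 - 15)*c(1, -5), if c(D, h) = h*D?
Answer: 115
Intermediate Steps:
c(D, h) = D*h
(-8 - 15)*c(1, -5) = (-8 - 15)*(1*(-5)) = -23*(-5) = 115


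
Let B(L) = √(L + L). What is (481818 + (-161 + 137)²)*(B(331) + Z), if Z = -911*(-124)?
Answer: 54493155816 + 482394*√662 ≈ 5.4506e+10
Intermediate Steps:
Z = 112964
B(L) = √2*√L (B(L) = √(2*L) = √2*√L)
(481818 + (-161 + 137)²)*(B(331) + Z) = (481818 + (-161 + 137)²)*(√2*√331 + 112964) = (481818 + (-24)²)*(√662 + 112964) = (481818 + 576)*(112964 + √662) = 482394*(112964 + √662) = 54493155816 + 482394*√662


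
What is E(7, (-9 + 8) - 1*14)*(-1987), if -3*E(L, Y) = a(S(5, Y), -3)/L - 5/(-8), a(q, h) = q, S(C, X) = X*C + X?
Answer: -1361095/168 ≈ -8101.8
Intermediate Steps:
S(C, X) = X + C*X (S(C, X) = C*X + X = X + C*X)
E(L, Y) = -5/24 - 2*Y/L (E(L, Y) = -((Y*(1 + 5))/L - 5/(-8))/3 = -((Y*6)/L - 5*(-1/8))/3 = -((6*Y)/L + 5/8)/3 = -(6*Y/L + 5/8)/3 = -(5/8 + 6*Y/L)/3 = -5/24 - 2*Y/L)
E(7, (-9 + 8) - 1*14)*(-1987) = (-5/24 - 2*((-9 + 8) - 1*14)/7)*(-1987) = (-5/24 - 2*(-1 - 14)*1/7)*(-1987) = (-5/24 - 2*(-15)*1/7)*(-1987) = (-5/24 + 30/7)*(-1987) = (685/168)*(-1987) = -1361095/168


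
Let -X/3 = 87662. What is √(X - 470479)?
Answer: I*√733465 ≈ 856.43*I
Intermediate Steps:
X = -262986 (X = -3*87662 = -262986)
√(X - 470479) = √(-262986 - 470479) = √(-733465) = I*√733465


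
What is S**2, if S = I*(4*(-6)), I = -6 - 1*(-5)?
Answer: 576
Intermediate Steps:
I = -1 (I = -6 + 5 = -1)
S = 24 (S = -4*(-6) = -1*(-24) = 24)
S**2 = 24**2 = 576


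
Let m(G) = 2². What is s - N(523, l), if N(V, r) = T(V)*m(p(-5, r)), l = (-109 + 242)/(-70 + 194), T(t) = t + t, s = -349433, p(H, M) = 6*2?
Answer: -353617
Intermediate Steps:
p(H, M) = 12
m(G) = 4
T(t) = 2*t
l = 133/124 ≈ 1.0726
N(V, r) = 8*V (N(V, r) = (2*V)*4 = 8*V)
s - N(523, l) = -349433 - 8*523 = -349433 - 1*4184 = -349433 - 4184 = -353617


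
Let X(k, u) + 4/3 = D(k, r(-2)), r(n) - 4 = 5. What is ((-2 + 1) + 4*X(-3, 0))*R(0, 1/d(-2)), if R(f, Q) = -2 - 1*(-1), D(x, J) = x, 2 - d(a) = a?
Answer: 55/3 ≈ 18.333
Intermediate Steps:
d(a) = 2 - a
r(n) = 9 (r(n) = 4 + 5 = 9)
X(k, u) = -4/3 + k
R(f, Q) = -1 (R(f, Q) = -2 + 1 = -1)
((-2 + 1) + 4*X(-3, 0))*R(0, 1/d(-2)) = ((-2 + 1) + 4*(-4/3 - 3))*(-1) = (-1 + 4*(-13/3))*(-1) = (-1 - 52/3)*(-1) = -55/3*(-1) = 55/3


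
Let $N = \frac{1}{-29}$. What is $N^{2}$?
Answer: $\frac{1}{841} \approx 0.0011891$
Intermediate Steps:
$N = - \frac{1}{29} \approx -0.034483$
$N^{2} = \left(- \frac{1}{29}\right)^{2} = \frac{1}{841}$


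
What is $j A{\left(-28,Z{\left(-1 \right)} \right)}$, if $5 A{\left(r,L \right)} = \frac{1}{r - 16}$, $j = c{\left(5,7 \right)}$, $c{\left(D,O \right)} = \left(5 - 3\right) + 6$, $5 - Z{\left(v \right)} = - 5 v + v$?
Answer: $- \frac{2}{55} \approx -0.036364$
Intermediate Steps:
$Z{\left(v \right)} = 5 + 4 v$ ($Z{\left(v \right)} = 5 - \left(- 5 v + v\right) = 5 - - 4 v = 5 + 4 v$)
$c{\left(D,O \right)} = 8$ ($c{\left(D,O \right)} = 2 + 6 = 8$)
$j = 8$
$A{\left(r,L \right)} = \frac{1}{5 \left(-16 + r\right)}$ ($A{\left(r,L \right)} = \frac{1}{5 \left(r - 16\right)} = \frac{1}{5 \left(-16 + r\right)}$)
$j A{\left(-28,Z{\left(-1 \right)} \right)} = 8 \frac{1}{5 \left(-16 - 28\right)} = 8 \frac{1}{5 \left(-44\right)} = 8 \cdot \frac{1}{5} \left(- \frac{1}{44}\right) = 8 \left(- \frac{1}{220}\right) = - \frac{2}{55}$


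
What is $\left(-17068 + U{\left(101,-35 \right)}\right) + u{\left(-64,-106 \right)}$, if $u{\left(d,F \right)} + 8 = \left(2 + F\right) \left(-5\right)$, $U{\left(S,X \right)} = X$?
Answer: $-16591$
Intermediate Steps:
$u{\left(d,F \right)} = -18 - 5 F$ ($u{\left(d,F \right)} = -8 + \left(2 + F\right) \left(-5\right) = -8 - \left(10 + 5 F\right) = -18 - 5 F$)
$\left(-17068 + U{\left(101,-35 \right)}\right) + u{\left(-64,-106 \right)} = \left(-17068 - 35\right) - -512 = -17103 + \left(-18 + 530\right) = -17103 + 512 = -16591$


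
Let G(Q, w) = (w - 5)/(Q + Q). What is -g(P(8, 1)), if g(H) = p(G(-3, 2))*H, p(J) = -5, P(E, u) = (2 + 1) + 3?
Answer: 30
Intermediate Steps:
G(Q, w) = (-5 + w)/(2*Q) (G(Q, w) = (-5 + w)/((2*Q)) = (-5 + w)*(1/(2*Q)) = (-5 + w)/(2*Q))
P(E, u) = 6 (P(E, u) = 3 + 3 = 6)
g(H) = -5*H
-g(P(8, 1)) = -(-5)*6 = -1*(-30) = 30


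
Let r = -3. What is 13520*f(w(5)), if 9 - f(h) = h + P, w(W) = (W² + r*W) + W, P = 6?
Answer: -162240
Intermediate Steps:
w(W) = W² - 2*W (w(W) = (W² - 3*W) + W = W² - 2*W)
f(h) = 3 - h (f(h) = 9 - (h + 6) = 9 - (6 + h) = 9 + (-6 - h) = 3 - h)
13520*f(w(5)) = 13520*(3 - 5*(-2 + 5)) = 13520*(3 - 5*3) = 13520*(3 - 1*15) = 13520*(3 - 15) = 13520*(-12) = -162240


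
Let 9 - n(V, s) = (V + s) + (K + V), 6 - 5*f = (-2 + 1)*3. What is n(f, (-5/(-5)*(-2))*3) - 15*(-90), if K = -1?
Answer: 6812/5 ≈ 1362.4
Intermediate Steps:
f = 9/5 (f = 6/5 - (-2 + 1)*3/5 = 6/5 - (-1)*3/5 = 6/5 - ⅕*(-3) = 6/5 + ⅗ = 9/5 ≈ 1.8000)
n(V, s) = 10 - s - 2*V (n(V, s) = 9 - ((V + s) + (-1 + V)) = 9 - (-1 + s + 2*V) = 9 + (1 - s - 2*V) = 10 - s - 2*V)
n(f, (-5/(-5)*(-2))*3) - 15*(-90) = (10 - -5/(-5)*(-2)*3 - 2*9/5) - 15*(-90) = (10 - -5*(-⅕)*(-2)*3 - 18/5) + 1350 = (10 - 1*(-2)*3 - 18/5) + 1350 = (10 - (-2)*3 - 18/5) + 1350 = (10 - 1*(-6) - 18/5) + 1350 = (10 + 6 - 18/5) + 1350 = 62/5 + 1350 = 6812/5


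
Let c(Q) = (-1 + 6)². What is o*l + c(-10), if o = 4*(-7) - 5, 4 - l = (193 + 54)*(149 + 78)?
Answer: 1850170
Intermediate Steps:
l = -56065 (l = 4 - (193 + 54)*(149 + 78) = 4 - 247*227 = 4 - 1*56069 = 4 - 56069 = -56065)
c(Q) = 25 (c(Q) = 5² = 25)
o = -33 (o = -28 - 5 = -33)
o*l + c(-10) = -33*(-56065) + 25 = 1850145 + 25 = 1850170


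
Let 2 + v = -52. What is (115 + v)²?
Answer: 3721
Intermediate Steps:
v = -54 (v = -2 - 52 = -54)
(115 + v)² = (115 - 54)² = 61² = 3721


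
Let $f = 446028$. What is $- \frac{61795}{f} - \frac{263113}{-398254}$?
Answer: $\frac{433390931}{830058108} \approx 0.52212$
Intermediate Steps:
$- \frac{61795}{f} - \frac{263113}{-398254} = - \frac{61795}{446028} - \frac{263113}{-398254} = \left(-61795\right) \frac{1}{446028} - - \frac{2459}{3722} = - \frac{61795}{446028} + \frac{2459}{3722} = \frac{433390931}{830058108}$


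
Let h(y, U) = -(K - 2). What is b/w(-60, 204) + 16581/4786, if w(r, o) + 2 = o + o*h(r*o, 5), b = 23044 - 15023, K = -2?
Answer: 13816991/1218037 ≈ 11.344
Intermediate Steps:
h(y, U) = 4 (h(y, U) = -(-2 - 2) = -1*(-4) = 4)
b = 8021
w(r, o) = -2 + 5*o (w(r, o) = -2 + (o + o*4) = -2 + (o + 4*o) = -2 + 5*o)
b/w(-60, 204) + 16581/4786 = 8021/(-2 + 5*204) + 16581/4786 = 8021/(-2 + 1020) + 16581*(1/4786) = 8021/1018 + 16581/4786 = 13816991/1218037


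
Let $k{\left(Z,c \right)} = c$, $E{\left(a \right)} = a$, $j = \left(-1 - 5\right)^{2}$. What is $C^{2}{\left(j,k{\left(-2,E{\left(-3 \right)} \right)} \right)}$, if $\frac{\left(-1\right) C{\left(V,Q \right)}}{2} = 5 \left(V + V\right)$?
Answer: $518400$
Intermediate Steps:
$j = 36$ ($j = \left(-6\right)^{2} = 36$)
$C{\left(V,Q \right)} = - 20 V$ ($C{\left(V,Q \right)} = - 2 \cdot 5 \left(V + V\right) = - 2 \cdot 5 \cdot 2 V = - 2 \cdot 10 V = - 20 V$)
$C^{2}{\left(j,k{\left(-2,E{\left(-3 \right)} \right)} \right)} = \left(\left(-20\right) 36\right)^{2} = \left(-720\right)^{2} = 518400$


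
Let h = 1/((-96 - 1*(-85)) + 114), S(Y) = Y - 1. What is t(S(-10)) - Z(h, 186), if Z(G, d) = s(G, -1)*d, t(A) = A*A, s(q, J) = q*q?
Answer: 1283503/10609 ≈ 120.98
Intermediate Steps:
s(q, J) = q²
S(Y) = -1 + Y
t(A) = A²
h = 1/103 (h = 1/((-96 + 85) + 114) = 1/(-11 + 114) = 1/103 ≈ 0.0097087)
Z(G, d) = d*G² (Z(G, d) = G²*d = d*G²)
t(S(-10)) - Z(h, 186) = (-1 - 10)² - 186*(1/103)² = (-11)² - 186/10609 = 121 - 1*186/10609 = 121 - 186/10609 = 1283503/10609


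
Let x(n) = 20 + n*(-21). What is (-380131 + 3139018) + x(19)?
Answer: 2758508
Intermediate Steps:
x(n) = 20 - 21*n
(-380131 + 3139018) + x(19) = (-380131 + 3139018) + (20 - 21*19) = 2758887 + (20 - 399) = 2758887 - 379 = 2758508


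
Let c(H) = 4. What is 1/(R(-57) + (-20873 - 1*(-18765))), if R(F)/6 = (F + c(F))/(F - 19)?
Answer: -38/79945 ≈ -0.00047533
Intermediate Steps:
R(F) = 6*(4 + F)/(-19 + F) (R(F) = 6*((F + 4)/(F - 19)) = 6*((4 + F)/(-19 + F)) = 6*(4 + F)/(-19 + F))
1/(R(-57) + (-20873 - 1*(-18765))) = 1/(6*(4 - 57)/(-19 - 57) + (-20873 - 1*(-18765))) = 1/(6*(-53)/(-76) + (-20873 + 18765)) = 1/(6*(-1/76)*(-53) - 2108) = 1/(159/38 - 2108) = 1/(-79945/38) = -38/79945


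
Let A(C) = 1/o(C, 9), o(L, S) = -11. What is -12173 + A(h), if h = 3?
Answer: -133904/11 ≈ -12173.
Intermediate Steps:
A(C) = -1/11 (A(C) = 1/(-11) = -1/11)
-12173 + A(h) = -12173 - 1/11 = -133904/11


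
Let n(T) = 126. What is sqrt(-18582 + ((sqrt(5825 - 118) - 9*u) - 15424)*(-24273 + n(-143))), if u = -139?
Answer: sqrt(342216849 - 24147*sqrt(5707)) ≈ 18450.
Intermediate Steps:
sqrt(-18582 + ((sqrt(5825 - 118) - 9*u) - 15424)*(-24273 + n(-143))) = sqrt(-18582 + ((sqrt(5825 - 118) - 9*(-139)) - 15424)*(-24273 + 126)) = sqrt(-18582 + ((sqrt(5707) + 1251) - 15424)*(-24147)) = sqrt(-18582 + ((1251 + sqrt(5707)) - 15424)*(-24147)) = sqrt(-18582 + (-14173 + sqrt(5707))*(-24147)) = sqrt(-18582 + (342235431 - 24147*sqrt(5707))) = sqrt(342216849 - 24147*sqrt(5707))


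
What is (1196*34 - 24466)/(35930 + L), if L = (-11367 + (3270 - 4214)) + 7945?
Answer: 623/1214 ≈ 0.51318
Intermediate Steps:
L = -4366 (L = (-11367 - 944) + 7945 = -12311 + 7945 = -4366)
(1196*34 - 24466)/(35930 + L) = (1196*34 - 24466)/(35930 - 4366) = (40664 - 24466)/31564 = 16198*(1/31564) = 623/1214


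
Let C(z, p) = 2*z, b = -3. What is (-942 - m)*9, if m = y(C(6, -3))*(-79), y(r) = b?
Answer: -10611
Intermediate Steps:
y(r) = -3
m = 237 (m = -3*(-79) = 237)
(-942 - m)*9 = (-942 - 1*237)*9 = (-942 - 237)*9 = -1179*9 = -10611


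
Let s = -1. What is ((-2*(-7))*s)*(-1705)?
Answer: 23870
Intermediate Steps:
((-2*(-7))*s)*(-1705) = (-2*(-7)*(-1))*(-1705) = (14*(-1))*(-1705) = -14*(-1705) = 23870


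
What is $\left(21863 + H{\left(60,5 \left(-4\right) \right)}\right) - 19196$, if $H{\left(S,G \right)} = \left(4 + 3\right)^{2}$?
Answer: $2716$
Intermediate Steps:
$H{\left(S,G \right)} = 49$ ($H{\left(S,G \right)} = 7^{2} = 49$)
$\left(21863 + H{\left(60,5 \left(-4\right) \right)}\right) - 19196 = \left(21863 + 49\right) - 19196 = 21912 - 19196 = 2716$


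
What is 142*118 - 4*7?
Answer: 16728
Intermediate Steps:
142*118 - 4*7 = 16756 - 28 = 16728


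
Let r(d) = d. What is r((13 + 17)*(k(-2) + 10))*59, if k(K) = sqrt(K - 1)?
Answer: 17700 + 1770*I*sqrt(3) ≈ 17700.0 + 3065.7*I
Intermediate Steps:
k(K) = sqrt(-1 + K)
r((13 + 17)*(k(-2) + 10))*59 = ((13 + 17)*(sqrt(-1 - 2) + 10))*59 = (30*(sqrt(-3) + 10))*59 = (30*(I*sqrt(3) + 10))*59 = (30*(10 + I*sqrt(3)))*59 = (300 + 30*I*sqrt(3))*59 = 17700 + 1770*I*sqrt(3)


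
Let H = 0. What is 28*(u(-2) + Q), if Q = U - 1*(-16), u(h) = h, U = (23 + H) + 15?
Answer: 1456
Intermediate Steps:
U = 38 (U = (23 + 0) + 15 = 23 + 15 = 38)
Q = 54 (Q = 38 - 1*(-16) = 38 + 16 = 54)
28*(u(-2) + Q) = 28*(-2 + 54) = 28*52 = 1456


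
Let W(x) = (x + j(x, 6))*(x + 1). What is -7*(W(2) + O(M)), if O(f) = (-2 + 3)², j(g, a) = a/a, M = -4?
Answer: -70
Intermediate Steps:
j(g, a) = 1
W(x) = (1 + x)² (W(x) = (x + 1)*(x + 1) = (1 + x)*(1 + x) = (1 + x)²)
O(f) = 1 (O(f) = 1² = 1)
-7*(W(2) + O(M)) = -7*((1 + 2² + 2*2) + 1) = -7*((1 + 4 + 4) + 1) = -7*(9 + 1) = -7*10 = -70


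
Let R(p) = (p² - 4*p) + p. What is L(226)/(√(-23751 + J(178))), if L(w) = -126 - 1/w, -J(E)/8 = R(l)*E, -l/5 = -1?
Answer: 28477*I*√37991/8585966 ≈ 0.64647*I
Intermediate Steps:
l = 5 (l = -5*(-1) = 5)
R(p) = p² - 3*p
J(E) = -80*E (J(E) = -8*5*(-3 + 5)*E = -8*5*2*E = -80*E)
L(226)/(√(-23751 + J(178))) = (-126 - 1/226)/(√(-23751 - 80*178)) = (-126 - 1*1/226)/(√(-23751 - 14240)) = (-126 - 1/226)/(√(-37991)) = -28477*(-I*√37991/37991)/226 = -(-28477)*I*√37991/8585966 = 28477*I*√37991/8585966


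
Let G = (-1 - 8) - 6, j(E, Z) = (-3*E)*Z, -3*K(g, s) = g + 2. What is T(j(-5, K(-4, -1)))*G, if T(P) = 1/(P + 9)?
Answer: -15/19 ≈ -0.78947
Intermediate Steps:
K(g, s) = -⅔ - g/3 (K(g, s) = -(g + 2)/3 = -(2 + g)/3 = -⅔ - g/3)
j(E, Z) = -3*E*Z
T(P) = 1/(9 + P)
G = -15 (G = -9 - 6 = -15)
T(j(-5, K(-4, -1)))*G = -15/(9 - 3*(-5)*(-⅔ - ⅓*(-4))) = -15/(9 - 3*(-5)*(-⅔ + 4/3)) = -15/(9 - 3*(-5)*⅔) = -15/(9 + 10) = -15/19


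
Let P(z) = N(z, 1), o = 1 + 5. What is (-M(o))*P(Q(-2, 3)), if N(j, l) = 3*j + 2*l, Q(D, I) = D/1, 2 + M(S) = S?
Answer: 16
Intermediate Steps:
o = 6
M(S) = -2 + S
Q(D, I) = D (Q(D, I) = D*1 = D)
N(j, l) = 2*l + 3*j
P(z) = 2 + 3*z (P(z) = 2*1 + 3*z = 2 + 3*z)
(-M(o))*P(Q(-2, 3)) = (-(-2 + 6))*(2 + 3*(-2)) = (-1*4)*(2 - 6) = -4*(-4) = 16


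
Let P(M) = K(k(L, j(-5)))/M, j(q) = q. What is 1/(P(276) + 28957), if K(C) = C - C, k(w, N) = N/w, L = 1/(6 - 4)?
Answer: 1/28957 ≈ 3.4534e-5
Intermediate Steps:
L = ½ (L = 1/2 = ½ ≈ 0.50000)
K(C) = 0
P(M) = 0 (P(M) = 0/M = 0)
1/(P(276) + 28957) = 1/(0 + 28957) = 1/28957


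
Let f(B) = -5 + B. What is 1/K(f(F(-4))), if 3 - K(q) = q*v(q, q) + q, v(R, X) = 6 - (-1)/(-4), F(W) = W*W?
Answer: -4/285 ≈ -0.014035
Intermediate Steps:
F(W) = W²
v(R, X) = 23/4 (v(R, X) = 6 - (-1)*(-1)/4 = 6 - 1*¼ = 6 - ¼ = 23/4)
K(q) = 3 - 27*q/4 (K(q) = 3 - (q*(23/4) + q) = 3 - (23*q/4 + q) = 3 - 27*q/4)
1/K(f(F(-4))) = 1/(3 - 27*(-5 + (-4)²)/4) = 1/(3 - 27*(-5 + 16)/4) = 1/(3 - 27/4*11) = 1/(3 - 297/4) = 1/(-285/4) = -4/285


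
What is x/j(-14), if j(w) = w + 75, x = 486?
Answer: 486/61 ≈ 7.9672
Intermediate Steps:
j(w) = 75 + w
x/j(-14) = 486/(75 - 14) = 486/61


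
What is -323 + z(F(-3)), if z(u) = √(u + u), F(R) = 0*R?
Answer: -323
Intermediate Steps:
F(R) = 0
z(u) = √2*√u (z(u) = √(2*u) = √2*√u)
-323 + z(F(-3)) = -323 + √2*√0 = -323 + √2*0 = -323 + 0 = -323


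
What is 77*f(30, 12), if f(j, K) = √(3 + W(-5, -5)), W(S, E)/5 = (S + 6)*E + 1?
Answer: 77*I*√17 ≈ 317.48*I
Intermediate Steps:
W(S, E) = 5 + 5*E*(6 + S) (W(S, E) = 5*((S + 6)*E + 1) = 5*((6 + S)*E + 1) = 5*(E*(6 + S) + 1) = 5*(1 + E*(6 + S)) = 5 + 5*E*(6 + S))
f(j, K) = I*√17 (f(j, K) = √(3 + (5 + 30*(-5) + 5*(-5)*(-5))) = √(3 + (5 - 150 + 125)) = √(3 - 20) = √(-17) = I*√17)
77*f(30, 12) = 77*(I*√17) = 77*I*√17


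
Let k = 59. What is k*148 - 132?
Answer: 8600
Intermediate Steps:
k*148 - 132 = 59*148 - 132 = 8732 - 132 = 8600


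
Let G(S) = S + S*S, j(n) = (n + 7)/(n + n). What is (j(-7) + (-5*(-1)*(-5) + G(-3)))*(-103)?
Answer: 1957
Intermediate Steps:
j(n) = (7 + n)/(2*n) (j(n) = (7 + n)/((2*n)) = (7 + n)*(1/(2*n)) = (7 + n)/(2*n))
G(S) = S + S²
(j(-7) + (-5*(-1)*(-5) + G(-3)))*(-103) = ((½)*(7 - 7)/(-7) + (-5*(-1)*(-5) - 3*(1 - 3)))*(-103) = ((½)*(-⅐)*0 + (5*(-5) - 3*(-2)))*(-103) = (0 + (-25 + 6))*(-103) = (0 - 19)*(-103) = -19*(-103) = 1957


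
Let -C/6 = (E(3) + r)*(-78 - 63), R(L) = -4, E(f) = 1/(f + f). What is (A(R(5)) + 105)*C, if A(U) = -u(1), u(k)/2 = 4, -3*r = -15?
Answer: 423987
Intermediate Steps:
E(f) = 1/(2*f)
r = 5 (r = -⅓*(-15) = 5)
u(k) = 8 (u(k) = 2*4 = 8)
C = 4371 (C = -6*((½)/3 + 5)*(-78 - 63) = -6*((½)*(⅓) + 5)*(-141) = -6*(⅙ + 5)*(-141) = -31*(-141) = -6*(-1457/2) = 4371)
A(U) = -8 (A(U) = -1*8 = -8)
(A(R(5)) + 105)*C = (-8 + 105)*4371 = 97*4371 = 423987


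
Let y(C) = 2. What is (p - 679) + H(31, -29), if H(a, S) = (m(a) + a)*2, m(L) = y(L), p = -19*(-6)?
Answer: -499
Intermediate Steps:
p = 114
m(L) = 2
H(a, S) = 4 + 2*a (H(a, S) = (2 + a)*2 = 4 + 2*a)
(p - 679) + H(31, -29) = (114 - 679) + (4 + 2*31) = -565 + (4 + 62) = -565 + 66 = -499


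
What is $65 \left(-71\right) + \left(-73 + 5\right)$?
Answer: $-4683$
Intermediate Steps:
$65 \left(-71\right) + \left(-73 + 5\right) = -4615 - 68 = -4683$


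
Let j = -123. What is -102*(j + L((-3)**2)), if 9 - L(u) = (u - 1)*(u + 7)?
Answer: 24684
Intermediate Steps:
L(u) = 9 - (-1 + u)*(7 + u) (L(u) = 9 - (u - 1)*(u + 7) = 9 - (-1 + u)*(7 + u))
-102*(j + L((-3)**2)) = -102*(-123 + (16 - ((-3)**2)**2 - 6*(-3)**2)) = -102*(-123 + (16 - 1*9**2 - 6*9)) = -102*(-123 + (16 - 1*81 - 54)) = -102*(-123 + (16 - 81 - 54)) = -102*(-123 - 119) = -102*(-242) = 24684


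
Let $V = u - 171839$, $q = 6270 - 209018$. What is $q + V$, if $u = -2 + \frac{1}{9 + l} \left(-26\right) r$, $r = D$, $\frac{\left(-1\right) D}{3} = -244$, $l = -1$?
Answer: $-376968$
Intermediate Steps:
$D = 732$ ($D = \left(-3\right) \left(-244\right) = 732$)
$r = 732$
$u = -2381$ ($u = -2 + \frac{1}{9 - 1} \left(-26\right) 732 = -2 + \frac{1}{8} \left(-26\right) 732 = -2 - 2379 = -2381$)
$q = -202748$ ($q = 6270 - 209018 = -202748$)
$V = -174220$ ($V = -2381 - 171839 = -174220$)
$q + V = -202748 - 174220 = -376968$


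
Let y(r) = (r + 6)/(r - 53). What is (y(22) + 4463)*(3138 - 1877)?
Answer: 174427825/31 ≈ 5.6267e+6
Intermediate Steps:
y(r) = (6 + r)/(-53 + r)
(y(22) + 4463)*(3138 - 1877) = ((6 + 22)/(-53 + 22) + 4463)*(3138 - 1877) = (28/(-31) + 4463)*1261 = (-1/31*28 + 4463)*1261 = (-28/31 + 4463)*1261 = (138325/31)*1261 = 174427825/31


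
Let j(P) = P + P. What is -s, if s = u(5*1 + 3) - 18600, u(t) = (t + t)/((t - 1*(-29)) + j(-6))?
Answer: 464984/25 ≈ 18599.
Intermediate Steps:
j(P) = 2*P
u(t) = 2*t/(17 + t) (u(t) = (t + t)/((t - 1*(-29)) + 2*(-6)) = (2*t)/((t + 29) - 12) = (2*t)/((29 + t) - 12) = (2*t)/(17 + t) = 2*t/(17 + t))
s = -464984/25 (s = 2*(5*1 + 3)/(17 + (5*1 + 3)) - 18600 = 2*(5 + 3)/(17 + (5 + 3)) - 18600 = 2*8/(17 + 8) - 18600 = 2*8/25 - 18600 = 2*8*(1/25) - 18600 = 16/25 - 18600 = -464984/25 ≈ -18599.)
-s = -1*(-464984/25) = 464984/25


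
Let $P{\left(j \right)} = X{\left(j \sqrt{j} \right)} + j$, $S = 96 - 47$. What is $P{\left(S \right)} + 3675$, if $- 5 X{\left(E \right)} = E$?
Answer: $\frac{18277}{5} \approx 3655.4$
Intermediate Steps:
$S = 49$
$X{\left(E \right)} = - \frac{E}{5}$
$P{\left(j \right)} = j - \frac{j^{\frac{3}{2}}}{5}$ ($P{\left(j \right)} = - \frac{j \sqrt{j}}{5} + j = - \frac{j^{\frac{3}{2}}}{5} + j = j - \frac{j^{\frac{3}{2}}}{5}$)
$P{\left(S \right)} + 3675 = \left(49 - \frac{49^{\frac{3}{2}}}{5}\right) + 3675 = \left(49 - \frac{343}{5}\right) + 3675 = - \frac{98}{5} + 3675 = \frac{18277}{5}$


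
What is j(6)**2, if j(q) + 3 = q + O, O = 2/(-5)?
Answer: 169/25 ≈ 6.7600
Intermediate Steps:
O = -2/5 (O = 2*(-1/5) = -2/5 ≈ -0.40000)
j(q) = -17/5 + q (j(q) = -3 + (q - 2/5) = -3 + (-2/5 + q) = -17/5 + q)
j(6)**2 = (-17/5 + 6)**2 = (13/5)**2 = 169/25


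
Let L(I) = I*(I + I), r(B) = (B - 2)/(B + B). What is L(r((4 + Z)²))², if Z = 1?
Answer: 279841/1562500 ≈ 0.17910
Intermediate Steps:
r(B) = (-2 + B)/(2*B) (r(B) = (-2 + B)/((2*B)) = (-2 + B)*(1/(2*B)) = (-2 + B)/(2*B))
L(I) = 2*I² (L(I) = I*(2*I) = 2*I²)
L(r((4 + Z)²))² = (2*((-2 + (4 + 1)²)/(2*((4 + 1)²)))²)² = (2*((-2 + 5²)/(2*(5²)))²)² = (2*((½)*(-2 + 25)/25)²)² = (2*((½)*(1/25)*23)²)² = (2*(23/50)²)² = (2*(529/2500))² = (529/1250)² = 279841/1562500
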